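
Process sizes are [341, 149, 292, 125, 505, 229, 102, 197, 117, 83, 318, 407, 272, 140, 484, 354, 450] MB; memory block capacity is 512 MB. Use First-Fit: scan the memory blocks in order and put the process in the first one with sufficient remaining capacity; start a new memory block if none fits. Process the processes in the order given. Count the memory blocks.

341 MB → memory block 1 (remaining 171 MB)
149 MB → memory block 1 (remaining 22 MB)
292 MB → memory block 2 (remaining 220 MB)
125 MB → memory block 2 (remaining 95 MB)
505 MB → memory block 3 (remaining 7 MB)
229 MB → memory block 4 (remaining 283 MB)
102 MB → memory block 4 (remaining 181 MB)
197 MB → memory block 5 (remaining 315 MB)
117 MB → memory block 4 (remaining 64 MB)
83 MB → memory block 2 (remaining 12 MB)
318 MB → memory block 6 (remaining 194 MB)
407 MB → memory block 7 (remaining 105 MB)
272 MB → memory block 5 (remaining 43 MB)
140 MB → memory block 6 (remaining 54 MB)
484 MB → memory block 8 (remaining 28 MB)
354 MB → memory block 9 (remaining 158 MB)
450 MB → memory block 10 (remaining 62 MB)
Final memory blocks: [341,149] [292,125,83] [505] [229,102,117] [197,272] [318,140] [407] [484] [354] [450].

10 memory blocks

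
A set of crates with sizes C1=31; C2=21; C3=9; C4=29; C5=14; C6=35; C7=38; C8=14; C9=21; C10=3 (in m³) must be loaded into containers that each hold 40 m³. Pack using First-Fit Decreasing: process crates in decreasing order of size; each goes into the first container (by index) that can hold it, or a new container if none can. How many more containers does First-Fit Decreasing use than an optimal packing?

First-Fit Decreasing: [38] [35,3] [31,9] [29] [21,14] [21,14] → 6 containers.
Total size 215 m³; any packing needs at least ⌈215/40⌉ = 6 containers.
So 6 is already optimal.

0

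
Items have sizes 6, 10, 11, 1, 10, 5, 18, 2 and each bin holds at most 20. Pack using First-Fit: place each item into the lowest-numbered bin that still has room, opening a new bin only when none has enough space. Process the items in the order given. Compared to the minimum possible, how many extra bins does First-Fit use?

0

First-Fit: [6,10,1,2] [11,5] [10] [18] → 4 bins.
Total size 63; any packing needs at least ⌈63/20⌉ = 4 bins.
So 4 is already optimal.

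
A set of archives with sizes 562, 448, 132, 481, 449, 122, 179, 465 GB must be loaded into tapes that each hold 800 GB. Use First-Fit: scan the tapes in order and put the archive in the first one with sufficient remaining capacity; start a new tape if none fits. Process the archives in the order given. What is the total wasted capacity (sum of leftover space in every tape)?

562 GB → tape 1 (remaining 238 GB)
448 GB → tape 2 (remaining 352 GB)
132 GB → tape 1 (remaining 106 GB)
481 GB → tape 3 (remaining 319 GB)
449 GB → tape 4 (remaining 351 GB)
122 GB → tape 2 (remaining 230 GB)
179 GB → tape 2 (remaining 51 GB)
465 GB → tape 5 (remaining 335 GB)
5 tapes × 800 GB = 4000 GB; used 2838 GB; unused 1162 GB.

1162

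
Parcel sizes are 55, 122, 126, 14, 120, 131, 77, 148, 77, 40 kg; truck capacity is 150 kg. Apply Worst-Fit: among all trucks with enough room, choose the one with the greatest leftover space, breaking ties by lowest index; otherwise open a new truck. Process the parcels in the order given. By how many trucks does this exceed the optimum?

0

Worst-Fit: [55,14,77] [122] [126] [120] [131] [148] [77,40] → 7 trucks.
Total size 910 kg; any packing needs at least ⌈910/150⌉ = 7 trucks.
So 7 is already optimal.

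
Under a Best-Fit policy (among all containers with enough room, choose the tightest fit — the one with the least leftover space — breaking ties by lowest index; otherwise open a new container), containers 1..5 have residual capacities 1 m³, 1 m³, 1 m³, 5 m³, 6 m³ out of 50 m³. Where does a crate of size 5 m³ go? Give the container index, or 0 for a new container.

4

Containers with room: container 4 (5 m³), container 5 (6 m³).
Tightest fit is container 4 with 5 m³ free.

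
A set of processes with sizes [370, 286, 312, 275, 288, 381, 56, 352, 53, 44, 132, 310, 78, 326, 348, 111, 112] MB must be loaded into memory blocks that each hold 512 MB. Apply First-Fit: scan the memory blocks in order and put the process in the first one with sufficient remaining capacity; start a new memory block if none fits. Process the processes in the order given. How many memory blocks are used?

370 MB → memory block 1 (remaining 142 MB)
286 MB → memory block 2 (remaining 226 MB)
312 MB → memory block 3 (remaining 200 MB)
275 MB → memory block 4 (remaining 237 MB)
288 MB → memory block 5 (remaining 224 MB)
381 MB → memory block 6 (remaining 131 MB)
56 MB → memory block 1 (remaining 86 MB)
352 MB → memory block 7 (remaining 160 MB)
53 MB → memory block 1 (remaining 33 MB)
44 MB → memory block 2 (remaining 182 MB)
132 MB → memory block 2 (remaining 50 MB)
310 MB → memory block 8 (remaining 202 MB)
78 MB → memory block 3 (remaining 122 MB)
326 MB → memory block 9 (remaining 186 MB)
348 MB → memory block 10 (remaining 164 MB)
111 MB → memory block 3 (remaining 11 MB)
112 MB → memory block 4 (remaining 125 MB)

10 memory blocks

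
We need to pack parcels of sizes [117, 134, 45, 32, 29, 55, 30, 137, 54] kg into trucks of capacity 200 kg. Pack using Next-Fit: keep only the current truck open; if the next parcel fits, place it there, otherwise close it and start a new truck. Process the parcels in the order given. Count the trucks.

117 kg → truck 1 (remaining 83 kg)
134 kg → truck 2 (remaining 66 kg)
45 kg → truck 2 (remaining 21 kg)
32 kg → truck 3 (remaining 168 kg)
29 kg → truck 3 (remaining 139 kg)
55 kg → truck 3 (remaining 84 kg)
30 kg → truck 3 (remaining 54 kg)
137 kg → truck 4 (remaining 63 kg)
54 kg → truck 4 (remaining 9 kg)
Final trucks: [117] [134,45] [32,29,55,30] [137,54].

4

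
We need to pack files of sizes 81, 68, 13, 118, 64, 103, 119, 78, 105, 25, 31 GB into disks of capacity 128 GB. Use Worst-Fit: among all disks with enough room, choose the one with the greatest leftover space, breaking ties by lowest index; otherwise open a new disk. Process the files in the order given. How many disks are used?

Put 81 GB in disk 1; 47 GB remain.
Put 68 GB in disk 2; 60 GB remain.
Put 13 GB in disk 2; 47 GB remain.
Put 118 GB in disk 3; 10 GB remain.
Put 64 GB in disk 4; 64 GB remain.
Put 103 GB in disk 5; 25 GB remain.
Put 119 GB in disk 6; 9 GB remain.
Put 78 GB in disk 7; 50 GB remain.
Put 105 GB in disk 8; 23 GB remain.
Put 25 GB in disk 4; 39 GB remain.
Put 31 GB in disk 7; 19 GB remain.
Final disks: [81] [68,13] [118] [64,25] [103] [119] [78,31] [105].

8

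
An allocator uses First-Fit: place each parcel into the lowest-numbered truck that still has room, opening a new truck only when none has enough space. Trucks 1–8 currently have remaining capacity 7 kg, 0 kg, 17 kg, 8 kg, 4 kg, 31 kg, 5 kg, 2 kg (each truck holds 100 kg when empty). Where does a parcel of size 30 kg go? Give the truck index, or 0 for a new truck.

Trucks with room: truck 6 (31 kg).
The first with room is truck 6.

6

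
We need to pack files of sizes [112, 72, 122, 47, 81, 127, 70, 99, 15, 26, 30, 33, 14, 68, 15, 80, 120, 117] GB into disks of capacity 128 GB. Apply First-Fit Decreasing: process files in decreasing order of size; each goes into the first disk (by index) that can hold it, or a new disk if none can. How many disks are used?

11

Sorted descending: 127, 122, 120, 117, 112, 99, 81, 80, 72, 70, 68, 47, 33, 30, 26, 15, 15, 14.
disk 1: place 127 GB, 1 GB left
disk 2: place 122 GB, 6 GB left
disk 3: place 120 GB, 8 GB left
disk 4: place 117 GB, 11 GB left
disk 5: place 112 GB, 16 GB left
disk 6: place 99 GB, 29 GB left
disk 7: place 81 GB, 47 GB left
disk 8: place 80 GB, 48 GB left
disk 9: place 72 GB, 56 GB left
disk 10: place 70 GB, 58 GB left
disk 11: place 68 GB, 60 GB left
disk 7: place 47 GB, 0 GB left
disk 8: place 33 GB, 15 GB left
disk 9: place 30 GB, 26 GB left
disk 6: place 26 GB, 3 GB left
disk 5: place 15 GB, 1 GB left
disk 8: place 15 GB, 0 GB left
disk 9: place 14 GB, 12 GB left
Final disks: [127] [122] [120] [117] [112,15] [99,26] [81,47] [80,33,15] [72,30,14] [70] [68].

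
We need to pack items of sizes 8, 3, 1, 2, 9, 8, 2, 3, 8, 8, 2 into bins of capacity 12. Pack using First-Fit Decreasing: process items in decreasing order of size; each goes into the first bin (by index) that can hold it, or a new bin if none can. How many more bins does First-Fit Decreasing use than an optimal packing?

0

First-Fit Decreasing: [9,3] [8,3,1] [8,2,2] [8,2] [8] → 5 bins.
Total size 54; any packing needs at least ⌈54/12⌉ = 5 bins.
So 5 is already optimal.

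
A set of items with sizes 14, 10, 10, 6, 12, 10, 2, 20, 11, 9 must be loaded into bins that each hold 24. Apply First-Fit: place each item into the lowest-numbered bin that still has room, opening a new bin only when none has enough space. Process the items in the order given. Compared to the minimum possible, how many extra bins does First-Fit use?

First-Fit: [14,10] [10,6,2] [12,10] [20] [11,9] → 5 bins.
Total size 104; any packing needs at least ⌈104/24⌉ = 5 bins.
So 5 is already optimal.

0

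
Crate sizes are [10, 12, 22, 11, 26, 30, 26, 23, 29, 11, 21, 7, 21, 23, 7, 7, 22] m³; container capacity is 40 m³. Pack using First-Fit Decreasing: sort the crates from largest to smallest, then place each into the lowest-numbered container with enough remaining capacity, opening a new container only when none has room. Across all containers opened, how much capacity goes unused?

Sorted descending: 30, 29, 26, 26, 23, 23, 22, 22, 21, 21, 12, 11, 11, 10, 7, 7, 7.
container 1: place 30 m³, 10 m³ left
container 2: place 29 m³, 11 m³ left
container 3: place 26 m³, 14 m³ left
container 4: place 26 m³, 14 m³ left
container 5: place 23 m³, 17 m³ left
container 6: place 23 m³, 17 m³ left
container 7: place 22 m³, 18 m³ left
container 8: place 22 m³, 18 m³ left
container 9: place 21 m³, 19 m³ left
container 10: place 21 m³, 19 m³ left
container 3: place 12 m³, 2 m³ left
container 2: place 11 m³, 0 m³ left
container 4: place 11 m³, 3 m³ left
container 1: place 10 m³, 0 m³ left
container 5: place 7 m³, 10 m³ left
container 5: place 7 m³, 3 m³ left
container 6: place 7 m³, 10 m³ left
10 containers × 40 m³ = 400 m³; used 308 m³; unused 92 m³.

92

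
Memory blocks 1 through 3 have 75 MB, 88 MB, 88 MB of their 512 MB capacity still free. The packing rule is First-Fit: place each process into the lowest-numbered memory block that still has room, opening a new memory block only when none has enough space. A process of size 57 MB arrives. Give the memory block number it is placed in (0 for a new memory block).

Memory blocks with room: memory block 1 (75 MB), memory block 2 (88 MB), memory block 3 (88 MB).
The first with room is memory block 1.

1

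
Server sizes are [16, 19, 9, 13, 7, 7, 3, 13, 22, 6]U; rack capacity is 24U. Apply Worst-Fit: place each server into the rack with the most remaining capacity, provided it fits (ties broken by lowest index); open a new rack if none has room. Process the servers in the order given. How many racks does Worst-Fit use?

6

rack 1: place 16U, 8U left
rack 2: place 19U, 5U left
rack 3: place 9U, 15U left
rack 3: place 13U, 2U left
rack 1: place 7U, 1U left
rack 4: place 7U, 17U left
rack 4: place 3U, 14U left
rack 4: place 13U, 1U left
rack 5: place 22U, 2U left
rack 6: place 6U, 18U left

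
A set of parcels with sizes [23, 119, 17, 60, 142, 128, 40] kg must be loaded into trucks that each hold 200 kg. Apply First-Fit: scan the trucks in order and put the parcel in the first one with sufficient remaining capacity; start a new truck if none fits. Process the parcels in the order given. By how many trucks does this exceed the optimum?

First-Fit: [23,119,17,40] [60,128] [142] → 3 trucks.
Total size 529 kg; any packing needs at least ⌈529/200⌉ = 3 trucks.
So 3 is already optimal.

0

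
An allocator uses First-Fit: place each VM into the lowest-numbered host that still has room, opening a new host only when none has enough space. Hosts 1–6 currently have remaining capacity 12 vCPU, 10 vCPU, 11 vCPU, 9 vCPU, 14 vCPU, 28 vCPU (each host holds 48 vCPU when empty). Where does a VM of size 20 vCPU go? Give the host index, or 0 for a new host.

Hosts with room: host 6 (28 vCPU).
The first with room is host 6.

6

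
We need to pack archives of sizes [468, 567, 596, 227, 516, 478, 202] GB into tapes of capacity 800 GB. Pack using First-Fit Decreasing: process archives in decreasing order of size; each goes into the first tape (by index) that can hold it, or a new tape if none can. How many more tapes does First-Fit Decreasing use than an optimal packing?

First-Fit Decreasing: [596,202] [567,227] [516] [478] [468] → 5 tapes.
5 archives exceed 400 GB (half the capacity), and no two of those can share a tape, so at least 5 tapes are needed.
So 5 is already optimal.

0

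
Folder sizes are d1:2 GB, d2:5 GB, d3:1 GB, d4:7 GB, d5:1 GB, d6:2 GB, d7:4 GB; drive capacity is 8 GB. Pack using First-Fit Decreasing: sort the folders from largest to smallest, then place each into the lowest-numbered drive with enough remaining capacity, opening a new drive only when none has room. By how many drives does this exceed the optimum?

0

First-Fit Decreasing: [7,1] [5,2,1] [4,2] → 3 drives.
Total size 22 GB; any packing needs at least ⌈22/8⌉ = 3 drives.
So 3 is already optimal.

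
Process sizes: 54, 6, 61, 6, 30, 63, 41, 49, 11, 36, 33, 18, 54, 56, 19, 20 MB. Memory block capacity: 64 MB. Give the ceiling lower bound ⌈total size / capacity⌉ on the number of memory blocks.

9 memory blocks

Total size = 54 + 6 + 61 + 6 + 30 + 63 + 41 + 49 + 11 + 36 + 33 + 18 + 54 + 56 + 19 + 20 = 557 MB.
⌈557 / 64⌉ = 9.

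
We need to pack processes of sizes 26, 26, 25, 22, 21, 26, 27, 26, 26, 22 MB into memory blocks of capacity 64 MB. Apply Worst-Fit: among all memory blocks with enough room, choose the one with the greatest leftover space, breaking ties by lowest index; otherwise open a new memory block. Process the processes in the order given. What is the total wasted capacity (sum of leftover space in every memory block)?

26 MB → memory block 1 (remaining 38 MB)
26 MB → memory block 1 (remaining 12 MB)
25 MB → memory block 2 (remaining 39 MB)
22 MB → memory block 2 (remaining 17 MB)
21 MB → memory block 3 (remaining 43 MB)
26 MB → memory block 3 (remaining 17 MB)
27 MB → memory block 4 (remaining 37 MB)
26 MB → memory block 4 (remaining 11 MB)
26 MB → memory block 5 (remaining 38 MB)
22 MB → memory block 5 (remaining 16 MB)
5 memory blocks × 64 MB = 320 MB; used 247 MB; unused 73 MB.

73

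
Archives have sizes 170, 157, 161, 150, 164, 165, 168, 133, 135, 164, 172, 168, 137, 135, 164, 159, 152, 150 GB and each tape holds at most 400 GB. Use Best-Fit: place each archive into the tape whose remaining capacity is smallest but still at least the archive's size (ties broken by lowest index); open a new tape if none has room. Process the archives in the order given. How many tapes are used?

Put 170 GB in tape 1; 230 GB remain.
Put 157 GB in tape 1; 73 GB remain.
Put 161 GB in tape 2; 239 GB remain.
Put 150 GB in tape 2; 89 GB remain.
Put 164 GB in tape 3; 236 GB remain.
Put 165 GB in tape 3; 71 GB remain.
Put 168 GB in tape 4; 232 GB remain.
Put 133 GB in tape 4; 99 GB remain.
Put 135 GB in tape 5; 265 GB remain.
Put 164 GB in tape 5; 101 GB remain.
Put 172 GB in tape 6; 228 GB remain.
Put 168 GB in tape 6; 60 GB remain.
Put 137 GB in tape 7; 263 GB remain.
Put 135 GB in tape 7; 128 GB remain.
Put 164 GB in tape 8; 236 GB remain.
Put 159 GB in tape 8; 77 GB remain.
Put 152 GB in tape 9; 248 GB remain.
Put 150 GB in tape 9; 98 GB remain.

9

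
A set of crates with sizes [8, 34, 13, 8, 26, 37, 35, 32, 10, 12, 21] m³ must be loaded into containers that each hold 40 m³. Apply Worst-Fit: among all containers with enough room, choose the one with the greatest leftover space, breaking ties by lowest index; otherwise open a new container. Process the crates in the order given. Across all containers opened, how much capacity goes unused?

44

container 1: place 8 m³, 32 m³ left
container 2: place 34 m³, 6 m³ left
container 1: place 13 m³, 19 m³ left
container 1: place 8 m³, 11 m³ left
container 3: place 26 m³, 14 m³ left
container 4: place 37 m³, 3 m³ left
container 5: place 35 m³, 5 m³ left
container 6: place 32 m³, 8 m³ left
container 3: place 10 m³, 4 m³ left
container 7: place 12 m³, 28 m³ left
container 7: place 21 m³, 7 m³ left
7 containers × 40 m³ = 280 m³; used 236 m³; unused 44 m³.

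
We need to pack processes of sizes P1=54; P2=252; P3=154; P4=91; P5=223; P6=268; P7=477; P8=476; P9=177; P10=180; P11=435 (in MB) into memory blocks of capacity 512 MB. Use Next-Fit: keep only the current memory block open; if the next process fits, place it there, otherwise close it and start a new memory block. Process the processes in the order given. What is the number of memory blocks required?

memory block 1: place P1 (54 MB), 458 MB left
memory block 1: place P2 (252 MB), 206 MB left
memory block 1: place P3 (154 MB), 52 MB left
memory block 2: place P4 (91 MB), 421 MB left
memory block 2: place P5 (223 MB), 198 MB left
memory block 3: place P6 (268 MB), 244 MB left
memory block 4: place P7 (477 MB), 35 MB left
memory block 5: place P8 (476 MB), 36 MB left
memory block 6: place P9 (177 MB), 335 MB left
memory block 6: place P10 (180 MB), 155 MB left
memory block 7: place P11 (435 MB), 77 MB left

7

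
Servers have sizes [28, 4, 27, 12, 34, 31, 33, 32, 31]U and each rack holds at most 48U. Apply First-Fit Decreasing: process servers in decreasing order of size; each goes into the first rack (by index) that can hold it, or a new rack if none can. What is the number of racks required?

Sorted descending: 34, 33, 32, 31, 31, 28, 27, 12, 4.
Put 34U in rack 1; 14U remain.
Put 33U in rack 2; 15U remain.
Put 32U in rack 3; 16U remain.
Put 31U in rack 4; 17U remain.
Put 31U in rack 5; 17U remain.
Put 28U in rack 6; 20U remain.
Put 27U in rack 7; 21U remain.
Put 12U in rack 1; 2U remain.
Put 4U in rack 2; 11U remain.
Final racks: [34,12] [33,4] [32] [31] [31] [28] [27].

7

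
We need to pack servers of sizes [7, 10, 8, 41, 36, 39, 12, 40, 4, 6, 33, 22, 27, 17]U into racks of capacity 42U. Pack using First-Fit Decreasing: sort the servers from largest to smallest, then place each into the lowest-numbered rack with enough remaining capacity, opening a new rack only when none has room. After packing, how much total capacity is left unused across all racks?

Sorted descending: 41, 40, 39, 36, 33, 27, 22, 17, 12, 10, 8, 7, 6, 4.
rack 1: place 41U, 1U left
rack 2: place 40U, 2U left
rack 3: place 39U, 3U left
rack 4: place 36U, 6U left
rack 5: place 33U, 9U left
rack 6: place 27U, 15U left
rack 7: place 22U, 20U left
rack 7: place 17U, 3U left
rack 6: place 12U, 3U left
rack 8: place 10U, 32U left
rack 5: place 8U, 1U left
rack 8: place 7U, 25U left
rack 4: place 6U, 0U left
rack 8: place 4U, 21U left
8 racks × 42U = 336U; used 302U; unused 34U.

34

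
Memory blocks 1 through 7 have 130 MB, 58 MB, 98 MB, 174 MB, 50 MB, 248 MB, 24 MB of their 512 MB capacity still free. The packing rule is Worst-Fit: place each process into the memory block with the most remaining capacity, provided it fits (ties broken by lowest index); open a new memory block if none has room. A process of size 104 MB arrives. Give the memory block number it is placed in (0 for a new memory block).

6

Memory blocks with room: memory block 1 (130 MB), memory block 4 (174 MB), memory block 6 (248 MB).
Most room is memory block 6 with 248 MB free.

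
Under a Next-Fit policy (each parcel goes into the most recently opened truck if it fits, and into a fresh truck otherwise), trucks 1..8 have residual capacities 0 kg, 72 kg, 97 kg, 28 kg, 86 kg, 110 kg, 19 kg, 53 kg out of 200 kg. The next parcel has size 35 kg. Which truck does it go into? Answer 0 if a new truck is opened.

8

Next-Fit only looks at truck 8, which has 53 kg free.
35 kg fits there.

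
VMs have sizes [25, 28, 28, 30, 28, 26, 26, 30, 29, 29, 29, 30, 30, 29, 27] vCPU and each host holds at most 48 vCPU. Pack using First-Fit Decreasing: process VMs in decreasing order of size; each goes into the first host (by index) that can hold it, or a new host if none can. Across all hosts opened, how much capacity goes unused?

296

Sorted descending: 30, 30, 30, 30, 29, 29, 29, 29, 28, 28, 28, 27, 26, 26, 25.
host 1: place 30 vCPU, 18 vCPU left
host 2: place 30 vCPU, 18 vCPU left
host 3: place 30 vCPU, 18 vCPU left
host 4: place 30 vCPU, 18 vCPU left
host 5: place 29 vCPU, 19 vCPU left
host 6: place 29 vCPU, 19 vCPU left
host 7: place 29 vCPU, 19 vCPU left
host 8: place 29 vCPU, 19 vCPU left
host 9: place 28 vCPU, 20 vCPU left
host 10: place 28 vCPU, 20 vCPU left
host 11: place 28 vCPU, 20 vCPU left
host 12: place 27 vCPU, 21 vCPU left
host 13: place 26 vCPU, 22 vCPU left
host 14: place 26 vCPU, 22 vCPU left
host 15: place 25 vCPU, 23 vCPU left
15 hosts × 48 vCPU = 720 vCPU; used 424 vCPU; unused 296 vCPU.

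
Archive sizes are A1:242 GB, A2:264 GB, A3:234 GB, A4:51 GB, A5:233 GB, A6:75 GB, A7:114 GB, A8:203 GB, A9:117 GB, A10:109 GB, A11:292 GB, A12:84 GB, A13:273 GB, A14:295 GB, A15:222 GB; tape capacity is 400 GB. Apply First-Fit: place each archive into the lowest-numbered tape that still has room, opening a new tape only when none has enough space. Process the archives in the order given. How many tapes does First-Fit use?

A1 (242 GB) → tape 1 (remaining 158 GB)
A2 (264 GB) → tape 2 (remaining 136 GB)
A3 (234 GB) → tape 3 (remaining 166 GB)
A4 (51 GB) → tape 1 (remaining 107 GB)
A5 (233 GB) → tape 4 (remaining 167 GB)
A6 (75 GB) → tape 1 (remaining 32 GB)
A7 (114 GB) → tape 2 (remaining 22 GB)
A8 (203 GB) → tape 5 (remaining 197 GB)
A9 (117 GB) → tape 3 (remaining 49 GB)
A10 (109 GB) → tape 4 (remaining 58 GB)
A11 (292 GB) → tape 6 (remaining 108 GB)
A12 (84 GB) → tape 5 (remaining 113 GB)
A13 (273 GB) → tape 7 (remaining 127 GB)
A14 (295 GB) → tape 8 (remaining 105 GB)
A15 (222 GB) → tape 9 (remaining 178 GB)
Final tapes: [242,51,75] [264,114] [234,117] [233,109] [203,84] [292] [273] [295] [222].

9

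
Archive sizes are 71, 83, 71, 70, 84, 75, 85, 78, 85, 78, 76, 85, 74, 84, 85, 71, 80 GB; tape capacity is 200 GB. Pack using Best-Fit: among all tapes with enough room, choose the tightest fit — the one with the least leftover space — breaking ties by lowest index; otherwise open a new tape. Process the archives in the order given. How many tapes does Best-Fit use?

9

71 GB → tape 1 (remaining 129 GB)
83 GB → tape 1 (remaining 46 GB)
71 GB → tape 2 (remaining 129 GB)
70 GB → tape 2 (remaining 59 GB)
84 GB → tape 3 (remaining 116 GB)
75 GB → tape 3 (remaining 41 GB)
85 GB → tape 4 (remaining 115 GB)
78 GB → tape 4 (remaining 37 GB)
85 GB → tape 5 (remaining 115 GB)
78 GB → tape 5 (remaining 37 GB)
76 GB → tape 6 (remaining 124 GB)
85 GB → tape 6 (remaining 39 GB)
74 GB → tape 7 (remaining 126 GB)
84 GB → tape 7 (remaining 42 GB)
85 GB → tape 8 (remaining 115 GB)
71 GB → tape 8 (remaining 44 GB)
80 GB → tape 9 (remaining 120 GB)
Final tapes: [71,83] [71,70] [84,75] [85,78] [85,78] [76,85] [74,84] [85,71] [80].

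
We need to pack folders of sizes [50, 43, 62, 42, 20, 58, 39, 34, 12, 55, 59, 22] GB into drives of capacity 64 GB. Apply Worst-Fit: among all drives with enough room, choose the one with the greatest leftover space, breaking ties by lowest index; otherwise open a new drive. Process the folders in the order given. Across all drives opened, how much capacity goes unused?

80

drive 1: place 50 GB, 14 GB left
drive 2: place 43 GB, 21 GB left
drive 3: place 62 GB, 2 GB left
drive 4: place 42 GB, 22 GB left
drive 4: place 20 GB, 2 GB left
drive 5: place 58 GB, 6 GB left
drive 6: place 39 GB, 25 GB left
drive 7: place 34 GB, 30 GB left
drive 7: place 12 GB, 18 GB left
drive 8: place 55 GB, 9 GB left
drive 9: place 59 GB, 5 GB left
drive 6: place 22 GB, 3 GB left
9 drives × 64 GB = 576 GB; used 496 GB; unused 80 GB.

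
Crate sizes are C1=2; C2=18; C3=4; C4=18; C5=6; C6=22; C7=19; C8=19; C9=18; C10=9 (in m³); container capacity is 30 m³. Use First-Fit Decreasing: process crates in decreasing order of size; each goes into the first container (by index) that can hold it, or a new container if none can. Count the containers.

6 containers

Sorted descending: 22, 19, 19, 18, 18, 18, 9, 6, 4, 2.
container 1: place 22 m³, 8 m³ left
container 2: place 19 m³, 11 m³ left
container 3: place 19 m³, 11 m³ left
container 4: place 18 m³, 12 m³ left
container 5: place 18 m³, 12 m³ left
container 6: place 18 m³, 12 m³ left
container 2: place 9 m³, 2 m³ left
container 1: place 6 m³, 2 m³ left
container 3: place 4 m³, 7 m³ left
container 1: place 2 m³, 0 m³ left
Final containers: [22,6,2] [19,9] [19,4] [18] [18] [18].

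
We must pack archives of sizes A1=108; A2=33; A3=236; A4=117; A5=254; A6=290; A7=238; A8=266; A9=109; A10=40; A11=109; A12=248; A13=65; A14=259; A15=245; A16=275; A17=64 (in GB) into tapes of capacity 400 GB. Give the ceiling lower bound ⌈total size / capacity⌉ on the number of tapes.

8

Total size = 108 + 33 + 236 + 117 + 254 + 290 + 238 + 266 + 109 + 40 + 109 + 248 + 65 + 259 + 245 + 275 + 64 = 2956 GB.
⌈2956 / 400⌉ = 8.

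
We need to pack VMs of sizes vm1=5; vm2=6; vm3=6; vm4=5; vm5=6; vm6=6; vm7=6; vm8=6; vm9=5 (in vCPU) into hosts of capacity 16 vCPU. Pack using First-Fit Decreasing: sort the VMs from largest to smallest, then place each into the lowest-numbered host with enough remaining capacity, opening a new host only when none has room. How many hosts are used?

4

Sorted descending: 6, 6, 6, 6, 6, 6, 5, 5, 5.
6 vCPU → host 1 (remaining 10 vCPU)
6 vCPU → host 1 (remaining 4 vCPU)
6 vCPU → host 2 (remaining 10 vCPU)
6 vCPU → host 2 (remaining 4 vCPU)
6 vCPU → host 3 (remaining 10 vCPU)
6 vCPU → host 3 (remaining 4 vCPU)
5 vCPU → host 4 (remaining 11 vCPU)
5 vCPU → host 4 (remaining 6 vCPU)
5 vCPU → host 4 (remaining 1 vCPU)
Final hosts: [6,6] [6,6] [6,6] [5,5,5].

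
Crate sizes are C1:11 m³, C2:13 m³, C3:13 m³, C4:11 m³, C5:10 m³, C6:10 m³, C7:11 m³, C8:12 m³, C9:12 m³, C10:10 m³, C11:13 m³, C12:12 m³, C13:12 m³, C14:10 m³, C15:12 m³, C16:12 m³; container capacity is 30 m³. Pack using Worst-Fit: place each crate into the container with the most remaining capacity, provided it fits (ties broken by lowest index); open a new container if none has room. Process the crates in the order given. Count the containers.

Put C1 (11 m³) in container 1; 19 m³ remain.
Put C2 (13 m³) in container 1; 6 m³ remain.
Put C3 (13 m³) in container 2; 17 m³ remain.
Put C4 (11 m³) in container 2; 6 m³ remain.
Put C5 (10 m³) in container 3; 20 m³ remain.
Put C6 (10 m³) in container 3; 10 m³ remain.
Put C7 (11 m³) in container 4; 19 m³ remain.
Put C8 (12 m³) in container 4; 7 m³ remain.
Put C9 (12 m³) in container 5; 18 m³ remain.
Put C10 (10 m³) in container 5; 8 m³ remain.
Put C11 (13 m³) in container 6; 17 m³ remain.
Put C12 (12 m³) in container 6; 5 m³ remain.
Put C13 (12 m³) in container 7; 18 m³ remain.
Put C14 (10 m³) in container 7; 8 m³ remain.
Put C15 (12 m³) in container 8; 18 m³ remain.
Put C16 (12 m³) in container 8; 6 m³ remain.
Final containers: [11,13] [13,11] [10,10] [11,12] [12,10] [13,12] [12,10] [12,12].

8 containers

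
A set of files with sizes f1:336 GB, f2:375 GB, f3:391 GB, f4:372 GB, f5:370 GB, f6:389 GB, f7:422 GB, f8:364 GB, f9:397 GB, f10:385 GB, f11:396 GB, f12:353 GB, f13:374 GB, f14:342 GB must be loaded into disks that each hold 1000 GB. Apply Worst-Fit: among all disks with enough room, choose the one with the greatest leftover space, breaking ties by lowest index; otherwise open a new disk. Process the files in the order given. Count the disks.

disk 1: place f1 (336 GB), 664 GB left
disk 1: place f2 (375 GB), 289 GB left
disk 2: place f3 (391 GB), 609 GB left
disk 2: place f4 (372 GB), 237 GB left
disk 3: place f5 (370 GB), 630 GB left
disk 3: place f6 (389 GB), 241 GB left
disk 4: place f7 (422 GB), 578 GB left
disk 4: place f8 (364 GB), 214 GB left
disk 5: place f9 (397 GB), 603 GB left
disk 5: place f10 (385 GB), 218 GB left
disk 6: place f11 (396 GB), 604 GB left
disk 6: place f12 (353 GB), 251 GB left
disk 7: place f13 (374 GB), 626 GB left
disk 7: place f14 (342 GB), 284 GB left
Final disks: [336,375] [391,372] [370,389] [422,364] [397,385] [396,353] [374,342].

7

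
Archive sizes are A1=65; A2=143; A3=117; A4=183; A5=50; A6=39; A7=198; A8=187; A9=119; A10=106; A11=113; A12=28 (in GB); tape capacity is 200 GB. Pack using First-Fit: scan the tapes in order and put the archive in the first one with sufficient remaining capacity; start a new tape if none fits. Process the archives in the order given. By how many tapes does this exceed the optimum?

0

First-Fit: [65,117] [143,50] [183] [39,119,28] [198] [187] [106] [113] → 8 tapes.
8 archives exceed 100 GB (half the capacity), and no two of those can share a tape, so at least 8 tapes are needed.
So 8 is already optimal.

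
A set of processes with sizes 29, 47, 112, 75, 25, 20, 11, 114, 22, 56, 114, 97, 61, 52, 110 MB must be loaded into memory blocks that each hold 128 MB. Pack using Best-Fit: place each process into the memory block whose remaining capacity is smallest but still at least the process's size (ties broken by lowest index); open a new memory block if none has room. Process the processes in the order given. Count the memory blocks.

9

29 MB → memory block 1 (remaining 99 MB)
47 MB → memory block 1 (remaining 52 MB)
112 MB → memory block 2 (remaining 16 MB)
75 MB → memory block 3 (remaining 53 MB)
25 MB → memory block 1 (remaining 27 MB)
20 MB → memory block 1 (remaining 7 MB)
11 MB → memory block 2 (remaining 5 MB)
114 MB → memory block 4 (remaining 14 MB)
22 MB → memory block 3 (remaining 31 MB)
56 MB → memory block 5 (remaining 72 MB)
114 MB → memory block 6 (remaining 14 MB)
97 MB → memory block 7 (remaining 31 MB)
61 MB → memory block 5 (remaining 11 MB)
52 MB → memory block 8 (remaining 76 MB)
110 MB → memory block 9 (remaining 18 MB)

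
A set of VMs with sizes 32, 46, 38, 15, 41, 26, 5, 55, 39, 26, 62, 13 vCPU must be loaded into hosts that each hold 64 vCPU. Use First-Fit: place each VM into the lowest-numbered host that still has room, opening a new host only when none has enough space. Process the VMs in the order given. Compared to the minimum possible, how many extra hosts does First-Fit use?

1

First-Fit: [32,15,5] [46,13] [38,26] [41] [55] [39] [26] [62] → 8 hosts.
Total size 398 vCPU; any packing needs at least ⌈398/64⌉ = 7 hosts.
An optimal packing achieves that bound: [62] [55,5] [46,15] [41,13] [39] [38,26] [32,26] → 7 hosts.
Excess: 8 − 7 = 1.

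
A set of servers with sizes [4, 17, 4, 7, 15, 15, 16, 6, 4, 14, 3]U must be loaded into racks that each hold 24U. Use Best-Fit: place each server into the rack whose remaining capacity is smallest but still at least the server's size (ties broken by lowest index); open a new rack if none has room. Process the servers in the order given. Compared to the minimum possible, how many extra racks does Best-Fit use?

Best-Fit: [4,17,3] [4,7] [15,4] [15] [16,6] [14] → 6 racks.
Total size 105U; any packing needs at least ⌈105/24⌉ = 5 racks.
An optimal packing achieves that bound: [17,7] [16,6] [15,4,4] [15,4,3] [14] → 5 racks.
Excess: 6 − 5 = 1.

1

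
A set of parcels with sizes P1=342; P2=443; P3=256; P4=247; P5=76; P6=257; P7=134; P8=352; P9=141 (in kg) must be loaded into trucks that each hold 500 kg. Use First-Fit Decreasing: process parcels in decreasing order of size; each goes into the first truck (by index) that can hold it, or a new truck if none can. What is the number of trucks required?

6

Sorted descending: 443, 352, 342, 257, 256, 247, 141, 134, 76.
443 kg → truck 1 (remaining 57 kg)
352 kg → truck 2 (remaining 148 kg)
342 kg → truck 3 (remaining 158 kg)
257 kg → truck 4 (remaining 243 kg)
256 kg → truck 5 (remaining 244 kg)
247 kg → truck 6 (remaining 253 kg)
141 kg → truck 2 (remaining 7 kg)
134 kg → truck 3 (remaining 24 kg)
76 kg → truck 4 (remaining 167 kg)
Final trucks: [443] [352,141] [342,134] [257,76] [256] [247].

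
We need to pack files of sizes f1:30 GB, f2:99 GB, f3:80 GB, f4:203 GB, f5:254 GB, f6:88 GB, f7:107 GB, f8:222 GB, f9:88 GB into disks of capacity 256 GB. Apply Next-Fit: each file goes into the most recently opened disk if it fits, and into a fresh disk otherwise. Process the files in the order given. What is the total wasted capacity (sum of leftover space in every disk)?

disk 1: place f1 (30 GB), 226 GB left
disk 1: place f2 (99 GB), 127 GB left
disk 1: place f3 (80 GB), 47 GB left
disk 2: place f4 (203 GB), 53 GB left
disk 3: place f5 (254 GB), 2 GB left
disk 4: place f6 (88 GB), 168 GB left
disk 4: place f7 (107 GB), 61 GB left
disk 5: place f8 (222 GB), 34 GB left
disk 6: place f9 (88 GB), 168 GB left
6 disks × 256 GB = 1536 GB; used 1171 GB; unused 365 GB.

365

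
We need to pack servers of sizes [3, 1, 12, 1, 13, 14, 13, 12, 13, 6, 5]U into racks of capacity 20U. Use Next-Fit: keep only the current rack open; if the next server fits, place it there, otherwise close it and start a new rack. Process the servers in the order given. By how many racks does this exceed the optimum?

1

Next-Fit: [3,1,12,1] [13] [14] [13] [12] [13,6] [5] → 7 racks.
6 servers exceed 10U (half the capacity), and no two of those can share a rack, so at least 6 racks are needed.
An optimal packing achieves that bound: [14,6] [13,5,1,1] [13,3] [13] [12] [12] → 6 racks.
Excess: 7 − 6 = 1.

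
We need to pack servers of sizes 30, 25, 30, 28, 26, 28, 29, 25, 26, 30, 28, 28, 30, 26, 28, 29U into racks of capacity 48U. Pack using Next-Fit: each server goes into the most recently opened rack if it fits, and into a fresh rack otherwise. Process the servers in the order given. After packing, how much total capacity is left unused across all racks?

30U → rack 1 (remaining 18U)
25U → rack 2 (remaining 23U)
30U → rack 3 (remaining 18U)
28U → rack 4 (remaining 20U)
26U → rack 5 (remaining 22U)
28U → rack 6 (remaining 20U)
29U → rack 7 (remaining 19U)
25U → rack 8 (remaining 23U)
26U → rack 9 (remaining 22U)
30U → rack 10 (remaining 18U)
28U → rack 11 (remaining 20U)
28U → rack 12 (remaining 20U)
30U → rack 13 (remaining 18U)
26U → rack 14 (remaining 22U)
28U → rack 15 (remaining 20U)
29U → rack 16 (remaining 19U)
16 racks × 48U = 768U; used 446U; unused 322U.

322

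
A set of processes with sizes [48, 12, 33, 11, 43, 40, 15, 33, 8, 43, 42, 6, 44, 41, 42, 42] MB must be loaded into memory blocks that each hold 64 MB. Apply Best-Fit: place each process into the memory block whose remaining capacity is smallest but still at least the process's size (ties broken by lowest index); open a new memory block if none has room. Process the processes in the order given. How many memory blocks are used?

Put 48 MB in memory block 1; 16 MB remain.
Put 12 MB in memory block 1; 4 MB remain.
Put 33 MB in memory block 2; 31 MB remain.
Put 11 MB in memory block 2; 20 MB remain.
Put 43 MB in memory block 3; 21 MB remain.
Put 40 MB in memory block 4; 24 MB remain.
Put 15 MB in memory block 2; 5 MB remain.
Put 33 MB in memory block 5; 31 MB remain.
Put 8 MB in memory block 3; 13 MB remain.
Put 43 MB in memory block 6; 21 MB remain.
Put 42 MB in memory block 7; 22 MB remain.
Put 6 MB in memory block 3; 7 MB remain.
Put 44 MB in memory block 8; 20 MB remain.
Put 41 MB in memory block 9; 23 MB remain.
Put 42 MB in memory block 10; 22 MB remain.
Put 42 MB in memory block 11; 22 MB remain.

11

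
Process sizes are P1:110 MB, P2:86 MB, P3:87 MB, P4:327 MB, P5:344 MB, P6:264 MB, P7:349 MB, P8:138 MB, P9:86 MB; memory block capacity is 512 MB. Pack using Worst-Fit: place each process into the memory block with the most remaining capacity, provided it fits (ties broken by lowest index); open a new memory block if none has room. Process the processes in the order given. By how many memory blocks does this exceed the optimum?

1

Worst-Fit: [110,86,87,86] [327] [344] [264,138] [349] → 5 memory blocks.
Total size 1791 MB; any packing needs at least ⌈1791/512⌉ = 4 memory blocks.
An optimal packing achieves that bound: [349,138] [344,110] [327,87,86] [264,86] → 4 memory blocks.
Excess: 5 − 4 = 1.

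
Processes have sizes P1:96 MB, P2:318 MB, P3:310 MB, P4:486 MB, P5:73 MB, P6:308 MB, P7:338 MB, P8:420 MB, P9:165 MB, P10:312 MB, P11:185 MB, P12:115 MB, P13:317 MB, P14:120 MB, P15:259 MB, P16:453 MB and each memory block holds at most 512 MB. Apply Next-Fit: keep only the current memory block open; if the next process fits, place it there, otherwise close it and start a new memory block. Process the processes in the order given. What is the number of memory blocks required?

11

memory block 1: place P1 (96 MB), 416 MB left
memory block 1: place P2 (318 MB), 98 MB left
memory block 2: place P3 (310 MB), 202 MB left
memory block 3: place P4 (486 MB), 26 MB left
memory block 4: place P5 (73 MB), 439 MB left
memory block 4: place P6 (308 MB), 131 MB left
memory block 5: place P7 (338 MB), 174 MB left
memory block 6: place P8 (420 MB), 92 MB left
memory block 7: place P9 (165 MB), 347 MB left
memory block 7: place P10 (312 MB), 35 MB left
memory block 8: place P11 (185 MB), 327 MB left
memory block 8: place P12 (115 MB), 212 MB left
memory block 9: place P13 (317 MB), 195 MB left
memory block 9: place P14 (120 MB), 75 MB left
memory block 10: place P15 (259 MB), 253 MB left
memory block 11: place P16 (453 MB), 59 MB left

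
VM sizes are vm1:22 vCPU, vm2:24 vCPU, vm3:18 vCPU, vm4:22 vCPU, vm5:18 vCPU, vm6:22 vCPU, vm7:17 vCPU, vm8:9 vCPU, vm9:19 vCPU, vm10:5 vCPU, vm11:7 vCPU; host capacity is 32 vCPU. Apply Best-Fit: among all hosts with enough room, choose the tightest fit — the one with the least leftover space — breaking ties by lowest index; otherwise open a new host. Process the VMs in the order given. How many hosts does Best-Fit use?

vm1 (22 vCPU) → host 1 (remaining 10 vCPU)
vm2 (24 vCPU) → host 2 (remaining 8 vCPU)
vm3 (18 vCPU) → host 3 (remaining 14 vCPU)
vm4 (22 vCPU) → host 4 (remaining 10 vCPU)
vm5 (18 vCPU) → host 5 (remaining 14 vCPU)
vm6 (22 vCPU) → host 6 (remaining 10 vCPU)
vm7 (17 vCPU) → host 7 (remaining 15 vCPU)
vm8 (9 vCPU) → host 1 (remaining 1 vCPU)
vm9 (19 vCPU) → host 8 (remaining 13 vCPU)
vm10 (5 vCPU) → host 2 (remaining 3 vCPU)
vm11 (7 vCPU) → host 4 (remaining 3 vCPU)

8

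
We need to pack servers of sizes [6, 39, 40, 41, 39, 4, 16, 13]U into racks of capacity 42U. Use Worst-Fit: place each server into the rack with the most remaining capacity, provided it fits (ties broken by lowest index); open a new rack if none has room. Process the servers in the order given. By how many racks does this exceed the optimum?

Worst-Fit: [6,4,16,13] [39] [40] [41] [39] → 5 racks.
Total size 198U; any packing needs at least ⌈198/42⌉ = 5 racks.
So 5 is already optimal.

0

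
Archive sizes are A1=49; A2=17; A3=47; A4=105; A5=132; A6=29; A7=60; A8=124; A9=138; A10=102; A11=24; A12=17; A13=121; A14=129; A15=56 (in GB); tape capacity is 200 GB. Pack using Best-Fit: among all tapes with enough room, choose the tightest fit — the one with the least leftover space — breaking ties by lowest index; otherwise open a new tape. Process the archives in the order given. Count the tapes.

8 tapes

A1 (49 GB) → tape 1 (remaining 151 GB)
A2 (17 GB) → tape 1 (remaining 134 GB)
A3 (47 GB) → tape 1 (remaining 87 GB)
A4 (105 GB) → tape 2 (remaining 95 GB)
A5 (132 GB) → tape 3 (remaining 68 GB)
A6 (29 GB) → tape 3 (remaining 39 GB)
A7 (60 GB) → tape 1 (remaining 27 GB)
A8 (124 GB) → tape 4 (remaining 76 GB)
A9 (138 GB) → tape 5 (remaining 62 GB)
A10 (102 GB) → tape 6 (remaining 98 GB)
A11 (24 GB) → tape 1 (remaining 3 GB)
A12 (17 GB) → tape 3 (remaining 22 GB)
A13 (121 GB) → tape 7 (remaining 79 GB)
A14 (129 GB) → tape 8 (remaining 71 GB)
A15 (56 GB) → tape 5 (remaining 6 GB)
Final tapes: [49,17,47,60,24] [105] [132,29,17] [124] [138,56] [102] [121] [129].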